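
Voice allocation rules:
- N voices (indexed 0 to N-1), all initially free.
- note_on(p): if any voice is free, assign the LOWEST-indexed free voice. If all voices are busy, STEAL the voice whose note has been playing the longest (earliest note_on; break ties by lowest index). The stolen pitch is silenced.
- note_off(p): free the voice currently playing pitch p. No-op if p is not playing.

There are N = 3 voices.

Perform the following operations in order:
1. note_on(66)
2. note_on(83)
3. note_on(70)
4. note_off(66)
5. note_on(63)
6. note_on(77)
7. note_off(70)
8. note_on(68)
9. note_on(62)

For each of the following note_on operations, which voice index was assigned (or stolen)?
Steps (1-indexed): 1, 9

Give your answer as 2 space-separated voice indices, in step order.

Op 1: note_on(66): voice 0 is free -> assigned | voices=[66 - -]
Op 2: note_on(83): voice 1 is free -> assigned | voices=[66 83 -]
Op 3: note_on(70): voice 2 is free -> assigned | voices=[66 83 70]
Op 4: note_off(66): free voice 0 | voices=[- 83 70]
Op 5: note_on(63): voice 0 is free -> assigned | voices=[63 83 70]
Op 6: note_on(77): all voices busy, STEAL voice 1 (pitch 83, oldest) -> assign | voices=[63 77 70]
Op 7: note_off(70): free voice 2 | voices=[63 77 -]
Op 8: note_on(68): voice 2 is free -> assigned | voices=[63 77 68]
Op 9: note_on(62): all voices busy, STEAL voice 0 (pitch 63, oldest) -> assign | voices=[62 77 68]

Answer: 0 0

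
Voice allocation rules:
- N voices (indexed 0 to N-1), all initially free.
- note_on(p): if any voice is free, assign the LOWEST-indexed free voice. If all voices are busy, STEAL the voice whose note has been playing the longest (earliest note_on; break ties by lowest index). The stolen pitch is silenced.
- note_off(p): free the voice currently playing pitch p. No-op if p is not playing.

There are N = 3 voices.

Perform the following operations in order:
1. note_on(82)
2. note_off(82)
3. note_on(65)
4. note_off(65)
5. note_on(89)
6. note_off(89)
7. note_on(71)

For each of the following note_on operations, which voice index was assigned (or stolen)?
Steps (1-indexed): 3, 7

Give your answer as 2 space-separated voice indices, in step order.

Answer: 0 0

Derivation:
Op 1: note_on(82): voice 0 is free -> assigned | voices=[82 - -]
Op 2: note_off(82): free voice 0 | voices=[- - -]
Op 3: note_on(65): voice 0 is free -> assigned | voices=[65 - -]
Op 4: note_off(65): free voice 0 | voices=[- - -]
Op 5: note_on(89): voice 0 is free -> assigned | voices=[89 - -]
Op 6: note_off(89): free voice 0 | voices=[- - -]
Op 7: note_on(71): voice 0 is free -> assigned | voices=[71 - -]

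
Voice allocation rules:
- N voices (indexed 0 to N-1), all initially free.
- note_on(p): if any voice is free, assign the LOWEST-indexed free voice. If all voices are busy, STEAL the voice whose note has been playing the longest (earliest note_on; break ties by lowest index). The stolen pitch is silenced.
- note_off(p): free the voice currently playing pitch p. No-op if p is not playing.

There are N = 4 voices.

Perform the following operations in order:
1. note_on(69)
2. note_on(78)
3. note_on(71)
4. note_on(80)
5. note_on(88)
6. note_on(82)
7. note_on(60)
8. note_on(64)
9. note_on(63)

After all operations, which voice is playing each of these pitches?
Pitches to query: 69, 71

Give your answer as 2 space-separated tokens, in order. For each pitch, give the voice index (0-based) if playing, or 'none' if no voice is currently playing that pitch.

Op 1: note_on(69): voice 0 is free -> assigned | voices=[69 - - -]
Op 2: note_on(78): voice 1 is free -> assigned | voices=[69 78 - -]
Op 3: note_on(71): voice 2 is free -> assigned | voices=[69 78 71 -]
Op 4: note_on(80): voice 3 is free -> assigned | voices=[69 78 71 80]
Op 5: note_on(88): all voices busy, STEAL voice 0 (pitch 69, oldest) -> assign | voices=[88 78 71 80]
Op 6: note_on(82): all voices busy, STEAL voice 1 (pitch 78, oldest) -> assign | voices=[88 82 71 80]
Op 7: note_on(60): all voices busy, STEAL voice 2 (pitch 71, oldest) -> assign | voices=[88 82 60 80]
Op 8: note_on(64): all voices busy, STEAL voice 3 (pitch 80, oldest) -> assign | voices=[88 82 60 64]
Op 9: note_on(63): all voices busy, STEAL voice 0 (pitch 88, oldest) -> assign | voices=[63 82 60 64]

Answer: none none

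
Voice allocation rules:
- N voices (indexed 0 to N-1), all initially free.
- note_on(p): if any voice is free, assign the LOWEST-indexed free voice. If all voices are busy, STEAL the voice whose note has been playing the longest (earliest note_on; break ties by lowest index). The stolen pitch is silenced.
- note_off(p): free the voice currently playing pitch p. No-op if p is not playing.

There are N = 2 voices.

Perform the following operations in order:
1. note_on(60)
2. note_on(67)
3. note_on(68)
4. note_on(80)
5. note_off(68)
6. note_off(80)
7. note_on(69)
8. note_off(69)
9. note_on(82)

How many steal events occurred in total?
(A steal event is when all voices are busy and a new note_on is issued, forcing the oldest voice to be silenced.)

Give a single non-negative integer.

Op 1: note_on(60): voice 0 is free -> assigned | voices=[60 -]
Op 2: note_on(67): voice 1 is free -> assigned | voices=[60 67]
Op 3: note_on(68): all voices busy, STEAL voice 0 (pitch 60, oldest) -> assign | voices=[68 67]
Op 4: note_on(80): all voices busy, STEAL voice 1 (pitch 67, oldest) -> assign | voices=[68 80]
Op 5: note_off(68): free voice 0 | voices=[- 80]
Op 6: note_off(80): free voice 1 | voices=[- -]
Op 7: note_on(69): voice 0 is free -> assigned | voices=[69 -]
Op 8: note_off(69): free voice 0 | voices=[- -]
Op 9: note_on(82): voice 0 is free -> assigned | voices=[82 -]

Answer: 2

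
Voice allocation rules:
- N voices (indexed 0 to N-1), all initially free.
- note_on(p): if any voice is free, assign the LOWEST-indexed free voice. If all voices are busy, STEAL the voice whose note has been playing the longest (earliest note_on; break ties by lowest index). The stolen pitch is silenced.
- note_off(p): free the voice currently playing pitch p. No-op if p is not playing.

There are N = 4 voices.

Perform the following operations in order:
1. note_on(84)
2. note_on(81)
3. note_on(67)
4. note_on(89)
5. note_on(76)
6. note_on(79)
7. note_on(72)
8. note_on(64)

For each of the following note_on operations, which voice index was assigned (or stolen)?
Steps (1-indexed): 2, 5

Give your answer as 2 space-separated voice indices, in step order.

Answer: 1 0

Derivation:
Op 1: note_on(84): voice 0 is free -> assigned | voices=[84 - - -]
Op 2: note_on(81): voice 1 is free -> assigned | voices=[84 81 - -]
Op 3: note_on(67): voice 2 is free -> assigned | voices=[84 81 67 -]
Op 4: note_on(89): voice 3 is free -> assigned | voices=[84 81 67 89]
Op 5: note_on(76): all voices busy, STEAL voice 0 (pitch 84, oldest) -> assign | voices=[76 81 67 89]
Op 6: note_on(79): all voices busy, STEAL voice 1 (pitch 81, oldest) -> assign | voices=[76 79 67 89]
Op 7: note_on(72): all voices busy, STEAL voice 2 (pitch 67, oldest) -> assign | voices=[76 79 72 89]
Op 8: note_on(64): all voices busy, STEAL voice 3 (pitch 89, oldest) -> assign | voices=[76 79 72 64]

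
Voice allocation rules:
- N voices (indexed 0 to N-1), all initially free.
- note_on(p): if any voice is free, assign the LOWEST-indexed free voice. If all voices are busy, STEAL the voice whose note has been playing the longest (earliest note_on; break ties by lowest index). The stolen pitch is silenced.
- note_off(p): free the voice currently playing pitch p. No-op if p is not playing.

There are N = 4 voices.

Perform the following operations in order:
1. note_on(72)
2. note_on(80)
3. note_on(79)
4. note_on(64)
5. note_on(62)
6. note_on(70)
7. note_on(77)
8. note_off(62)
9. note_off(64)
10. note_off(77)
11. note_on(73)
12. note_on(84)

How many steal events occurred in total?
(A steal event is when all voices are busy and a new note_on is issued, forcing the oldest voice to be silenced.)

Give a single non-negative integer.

Answer: 3

Derivation:
Op 1: note_on(72): voice 0 is free -> assigned | voices=[72 - - -]
Op 2: note_on(80): voice 1 is free -> assigned | voices=[72 80 - -]
Op 3: note_on(79): voice 2 is free -> assigned | voices=[72 80 79 -]
Op 4: note_on(64): voice 3 is free -> assigned | voices=[72 80 79 64]
Op 5: note_on(62): all voices busy, STEAL voice 0 (pitch 72, oldest) -> assign | voices=[62 80 79 64]
Op 6: note_on(70): all voices busy, STEAL voice 1 (pitch 80, oldest) -> assign | voices=[62 70 79 64]
Op 7: note_on(77): all voices busy, STEAL voice 2 (pitch 79, oldest) -> assign | voices=[62 70 77 64]
Op 8: note_off(62): free voice 0 | voices=[- 70 77 64]
Op 9: note_off(64): free voice 3 | voices=[- 70 77 -]
Op 10: note_off(77): free voice 2 | voices=[- 70 - -]
Op 11: note_on(73): voice 0 is free -> assigned | voices=[73 70 - -]
Op 12: note_on(84): voice 2 is free -> assigned | voices=[73 70 84 -]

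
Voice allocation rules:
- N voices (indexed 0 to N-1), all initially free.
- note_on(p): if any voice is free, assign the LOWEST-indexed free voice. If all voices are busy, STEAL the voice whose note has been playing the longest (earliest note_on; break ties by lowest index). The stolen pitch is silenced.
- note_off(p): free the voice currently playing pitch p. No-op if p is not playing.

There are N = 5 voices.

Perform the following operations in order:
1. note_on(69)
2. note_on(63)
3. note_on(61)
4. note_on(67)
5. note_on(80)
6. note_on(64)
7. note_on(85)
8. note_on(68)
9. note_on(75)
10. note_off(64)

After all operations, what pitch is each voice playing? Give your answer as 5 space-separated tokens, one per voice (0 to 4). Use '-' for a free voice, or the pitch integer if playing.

Op 1: note_on(69): voice 0 is free -> assigned | voices=[69 - - - -]
Op 2: note_on(63): voice 1 is free -> assigned | voices=[69 63 - - -]
Op 3: note_on(61): voice 2 is free -> assigned | voices=[69 63 61 - -]
Op 4: note_on(67): voice 3 is free -> assigned | voices=[69 63 61 67 -]
Op 5: note_on(80): voice 4 is free -> assigned | voices=[69 63 61 67 80]
Op 6: note_on(64): all voices busy, STEAL voice 0 (pitch 69, oldest) -> assign | voices=[64 63 61 67 80]
Op 7: note_on(85): all voices busy, STEAL voice 1 (pitch 63, oldest) -> assign | voices=[64 85 61 67 80]
Op 8: note_on(68): all voices busy, STEAL voice 2 (pitch 61, oldest) -> assign | voices=[64 85 68 67 80]
Op 9: note_on(75): all voices busy, STEAL voice 3 (pitch 67, oldest) -> assign | voices=[64 85 68 75 80]
Op 10: note_off(64): free voice 0 | voices=[- 85 68 75 80]

Answer: - 85 68 75 80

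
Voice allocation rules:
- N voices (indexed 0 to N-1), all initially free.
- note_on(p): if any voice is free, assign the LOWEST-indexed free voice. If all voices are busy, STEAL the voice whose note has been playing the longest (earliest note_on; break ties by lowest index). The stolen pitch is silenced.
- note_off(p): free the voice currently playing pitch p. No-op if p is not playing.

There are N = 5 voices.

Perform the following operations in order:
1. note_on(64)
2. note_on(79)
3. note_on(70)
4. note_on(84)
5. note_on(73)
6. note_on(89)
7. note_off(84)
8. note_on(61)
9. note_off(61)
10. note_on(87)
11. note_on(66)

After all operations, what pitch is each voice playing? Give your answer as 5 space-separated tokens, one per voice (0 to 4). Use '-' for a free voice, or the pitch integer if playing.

Op 1: note_on(64): voice 0 is free -> assigned | voices=[64 - - - -]
Op 2: note_on(79): voice 1 is free -> assigned | voices=[64 79 - - -]
Op 3: note_on(70): voice 2 is free -> assigned | voices=[64 79 70 - -]
Op 4: note_on(84): voice 3 is free -> assigned | voices=[64 79 70 84 -]
Op 5: note_on(73): voice 4 is free -> assigned | voices=[64 79 70 84 73]
Op 6: note_on(89): all voices busy, STEAL voice 0 (pitch 64, oldest) -> assign | voices=[89 79 70 84 73]
Op 7: note_off(84): free voice 3 | voices=[89 79 70 - 73]
Op 8: note_on(61): voice 3 is free -> assigned | voices=[89 79 70 61 73]
Op 9: note_off(61): free voice 3 | voices=[89 79 70 - 73]
Op 10: note_on(87): voice 3 is free -> assigned | voices=[89 79 70 87 73]
Op 11: note_on(66): all voices busy, STEAL voice 1 (pitch 79, oldest) -> assign | voices=[89 66 70 87 73]

Answer: 89 66 70 87 73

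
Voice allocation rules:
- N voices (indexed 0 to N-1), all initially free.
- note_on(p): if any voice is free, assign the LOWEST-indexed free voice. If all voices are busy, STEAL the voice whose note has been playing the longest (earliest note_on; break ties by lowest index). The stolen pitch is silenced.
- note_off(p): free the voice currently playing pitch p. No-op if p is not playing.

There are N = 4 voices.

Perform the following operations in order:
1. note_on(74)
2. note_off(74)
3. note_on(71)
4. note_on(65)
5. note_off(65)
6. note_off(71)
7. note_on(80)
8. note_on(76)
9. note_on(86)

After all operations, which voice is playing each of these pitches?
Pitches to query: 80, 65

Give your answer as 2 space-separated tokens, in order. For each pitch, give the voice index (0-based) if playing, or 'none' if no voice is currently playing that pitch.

Op 1: note_on(74): voice 0 is free -> assigned | voices=[74 - - -]
Op 2: note_off(74): free voice 0 | voices=[- - - -]
Op 3: note_on(71): voice 0 is free -> assigned | voices=[71 - - -]
Op 4: note_on(65): voice 1 is free -> assigned | voices=[71 65 - -]
Op 5: note_off(65): free voice 1 | voices=[71 - - -]
Op 6: note_off(71): free voice 0 | voices=[- - - -]
Op 7: note_on(80): voice 0 is free -> assigned | voices=[80 - - -]
Op 8: note_on(76): voice 1 is free -> assigned | voices=[80 76 - -]
Op 9: note_on(86): voice 2 is free -> assigned | voices=[80 76 86 -]

Answer: 0 none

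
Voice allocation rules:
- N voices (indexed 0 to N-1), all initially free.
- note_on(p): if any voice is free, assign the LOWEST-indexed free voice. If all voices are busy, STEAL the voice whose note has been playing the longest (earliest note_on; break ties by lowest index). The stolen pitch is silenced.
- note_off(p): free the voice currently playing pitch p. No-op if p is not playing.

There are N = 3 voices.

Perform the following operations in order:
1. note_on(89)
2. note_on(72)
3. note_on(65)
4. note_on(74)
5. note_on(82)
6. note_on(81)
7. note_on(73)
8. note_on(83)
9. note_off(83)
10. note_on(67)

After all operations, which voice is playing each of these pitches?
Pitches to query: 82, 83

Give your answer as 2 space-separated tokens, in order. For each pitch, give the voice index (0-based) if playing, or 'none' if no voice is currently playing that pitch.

Answer: none none

Derivation:
Op 1: note_on(89): voice 0 is free -> assigned | voices=[89 - -]
Op 2: note_on(72): voice 1 is free -> assigned | voices=[89 72 -]
Op 3: note_on(65): voice 2 is free -> assigned | voices=[89 72 65]
Op 4: note_on(74): all voices busy, STEAL voice 0 (pitch 89, oldest) -> assign | voices=[74 72 65]
Op 5: note_on(82): all voices busy, STEAL voice 1 (pitch 72, oldest) -> assign | voices=[74 82 65]
Op 6: note_on(81): all voices busy, STEAL voice 2 (pitch 65, oldest) -> assign | voices=[74 82 81]
Op 7: note_on(73): all voices busy, STEAL voice 0 (pitch 74, oldest) -> assign | voices=[73 82 81]
Op 8: note_on(83): all voices busy, STEAL voice 1 (pitch 82, oldest) -> assign | voices=[73 83 81]
Op 9: note_off(83): free voice 1 | voices=[73 - 81]
Op 10: note_on(67): voice 1 is free -> assigned | voices=[73 67 81]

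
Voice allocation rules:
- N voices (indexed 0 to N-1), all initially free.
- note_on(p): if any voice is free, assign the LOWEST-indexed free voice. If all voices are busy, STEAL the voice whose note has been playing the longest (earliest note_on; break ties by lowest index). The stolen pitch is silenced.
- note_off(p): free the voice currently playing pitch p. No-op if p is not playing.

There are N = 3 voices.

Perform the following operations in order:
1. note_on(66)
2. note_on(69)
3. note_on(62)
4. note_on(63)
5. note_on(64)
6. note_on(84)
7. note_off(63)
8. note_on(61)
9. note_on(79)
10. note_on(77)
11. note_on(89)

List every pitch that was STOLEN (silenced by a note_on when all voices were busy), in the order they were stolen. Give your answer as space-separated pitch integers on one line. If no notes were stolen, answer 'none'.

Answer: 66 69 62 64 84 61

Derivation:
Op 1: note_on(66): voice 0 is free -> assigned | voices=[66 - -]
Op 2: note_on(69): voice 1 is free -> assigned | voices=[66 69 -]
Op 3: note_on(62): voice 2 is free -> assigned | voices=[66 69 62]
Op 4: note_on(63): all voices busy, STEAL voice 0 (pitch 66, oldest) -> assign | voices=[63 69 62]
Op 5: note_on(64): all voices busy, STEAL voice 1 (pitch 69, oldest) -> assign | voices=[63 64 62]
Op 6: note_on(84): all voices busy, STEAL voice 2 (pitch 62, oldest) -> assign | voices=[63 64 84]
Op 7: note_off(63): free voice 0 | voices=[- 64 84]
Op 8: note_on(61): voice 0 is free -> assigned | voices=[61 64 84]
Op 9: note_on(79): all voices busy, STEAL voice 1 (pitch 64, oldest) -> assign | voices=[61 79 84]
Op 10: note_on(77): all voices busy, STEAL voice 2 (pitch 84, oldest) -> assign | voices=[61 79 77]
Op 11: note_on(89): all voices busy, STEAL voice 0 (pitch 61, oldest) -> assign | voices=[89 79 77]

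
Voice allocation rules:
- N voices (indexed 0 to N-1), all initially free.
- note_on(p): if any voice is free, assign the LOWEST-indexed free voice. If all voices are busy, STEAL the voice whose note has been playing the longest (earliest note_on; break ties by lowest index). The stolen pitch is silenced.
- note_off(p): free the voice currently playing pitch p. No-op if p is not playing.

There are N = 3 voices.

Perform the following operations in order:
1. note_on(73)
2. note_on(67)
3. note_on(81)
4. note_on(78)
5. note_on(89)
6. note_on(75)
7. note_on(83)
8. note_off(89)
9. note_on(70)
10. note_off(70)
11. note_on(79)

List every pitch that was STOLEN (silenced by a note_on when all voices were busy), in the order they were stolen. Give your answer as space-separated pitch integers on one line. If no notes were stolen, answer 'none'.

Op 1: note_on(73): voice 0 is free -> assigned | voices=[73 - -]
Op 2: note_on(67): voice 1 is free -> assigned | voices=[73 67 -]
Op 3: note_on(81): voice 2 is free -> assigned | voices=[73 67 81]
Op 4: note_on(78): all voices busy, STEAL voice 0 (pitch 73, oldest) -> assign | voices=[78 67 81]
Op 5: note_on(89): all voices busy, STEAL voice 1 (pitch 67, oldest) -> assign | voices=[78 89 81]
Op 6: note_on(75): all voices busy, STEAL voice 2 (pitch 81, oldest) -> assign | voices=[78 89 75]
Op 7: note_on(83): all voices busy, STEAL voice 0 (pitch 78, oldest) -> assign | voices=[83 89 75]
Op 8: note_off(89): free voice 1 | voices=[83 - 75]
Op 9: note_on(70): voice 1 is free -> assigned | voices=[83 70 75]
Op 10: note_off(70): free voice 1 | voices=[83 - 75]
Op 11: note_on(79): voice 1 is free -> assigned | voices=[83 79 75]

Answer: 73 67 81 78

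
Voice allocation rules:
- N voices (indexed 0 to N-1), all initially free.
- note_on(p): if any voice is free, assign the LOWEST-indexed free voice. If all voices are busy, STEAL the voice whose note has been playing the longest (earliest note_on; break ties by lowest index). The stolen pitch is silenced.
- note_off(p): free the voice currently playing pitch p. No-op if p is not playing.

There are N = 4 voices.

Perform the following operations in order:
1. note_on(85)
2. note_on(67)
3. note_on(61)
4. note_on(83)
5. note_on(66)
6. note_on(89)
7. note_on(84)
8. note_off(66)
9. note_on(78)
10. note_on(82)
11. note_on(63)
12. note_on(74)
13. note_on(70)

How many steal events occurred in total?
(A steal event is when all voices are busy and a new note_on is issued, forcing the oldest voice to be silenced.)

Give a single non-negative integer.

Answer: 7

Derivation:
Op 1: note_on(85): voice 0 is free -> assigned | voices=[85 - - -]
Op 2: note_on(67): voice 1 is free -> assigned | voices=[85 67 - -]
Op 3: note_on(61): voice 2 is free -> assigned | voices=[85 67 61 -]
Op 4: note_on(83): voice 3 is free -> assigned | voices=[85 67 61 83]
Op 5: note_on(66): all voices busy, STEAL voice 0 (pitch 85, oldest) -> assign | voices=[66 67 61 83]
Op 6: note_on(89): all voices busy, STEAL voice 1 (pitch 67, oldest) -> assign | voices=[66 89 61 83]
Op 7: note_on(84): all voices busy, STEAL voice 2 (pitch 61, oldest) -> assign | voices=[66 89 84 83]
Op 8: note_off(66): free voice 0 | voices=[- 89 84 83]
Op 9: note_on(78): voice 0 is free -> assigned | voices=[78 89 84 83]
Op 10: note_on(82): all voices busy, STEAL voice 3 (pitch 83, oldest) -> assign | voices=[78 89 84 82]
Op 11: note_on(63): all voices busy, STEAL voice 1 (pitch 89, oldest) -> assign | voices=[78 63 84 82]
Op 12: note_on(74): all voices busy, STEAL voice 2 (pitch 84, oldest) -> assign | voices=[78 63 74 82]
Op 13: note_on(70): all voices busy, STEAL voice 0 (pitch 78, oldest) -> assign | voices=[70 63 74 82]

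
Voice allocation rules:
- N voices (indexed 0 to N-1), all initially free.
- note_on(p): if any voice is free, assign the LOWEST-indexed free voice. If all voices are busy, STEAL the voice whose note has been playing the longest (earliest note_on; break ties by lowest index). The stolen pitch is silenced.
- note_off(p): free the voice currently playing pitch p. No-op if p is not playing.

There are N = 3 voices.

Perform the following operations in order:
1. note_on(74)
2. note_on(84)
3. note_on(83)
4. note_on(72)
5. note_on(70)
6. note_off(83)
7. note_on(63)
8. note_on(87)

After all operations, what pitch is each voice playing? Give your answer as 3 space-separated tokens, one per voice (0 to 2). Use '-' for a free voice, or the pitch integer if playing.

Op 1: note_on(74): voice 0 is free -> assigned | voices=[74 - -]
Op 2: note_on(84): voice 1 is free -> assigned | voices=[74 84 -]
Op 3: note_on(83): voice 2 is free -> assigned | voices=[74 84 83]
Op 4: note_on(72): all voices busy, STEAL voice 0 (pitch 74, oldest) -> assign | voices=[72 84 83]
Op 5: note_on(70): all voices busy, STEAL voice 1 (pitch 84, oldest) -> assign | voices=[72 70 83]
Op 6: note_off(83): free voice 2 | voices=[72 70 -]
Op 7: note_on(63): voice 2 is free -> assigned | voices=[72 70 63]
Op 8: note_on(87): all voices busy, STEAL voice 0 (pitch 72, oldest) -> assign | voices=[87 70 63]

Answer: 87 70 63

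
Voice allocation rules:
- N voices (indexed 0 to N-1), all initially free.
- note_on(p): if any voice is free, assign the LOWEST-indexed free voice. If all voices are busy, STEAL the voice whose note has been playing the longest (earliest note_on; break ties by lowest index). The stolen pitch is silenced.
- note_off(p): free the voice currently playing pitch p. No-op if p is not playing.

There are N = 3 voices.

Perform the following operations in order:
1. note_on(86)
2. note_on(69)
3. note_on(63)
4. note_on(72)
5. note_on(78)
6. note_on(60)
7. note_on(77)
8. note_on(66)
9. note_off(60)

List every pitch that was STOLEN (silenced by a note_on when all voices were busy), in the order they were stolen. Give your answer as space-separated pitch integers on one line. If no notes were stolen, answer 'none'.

Op 1: note_on(86): voice 0 is free -> assigned | voices=[86 - -]
Op 2: note_on(69): voice 1 is free -> assigned | voices=[86 69 -]
Op 3: note_on(63): voice 2 is free -> assigned | voices=[86 69 63]
Op 4: note_on(72): all voices busy, STEAL voice 0 (pitch 86, oldest) -> assign | voices=[72 69 63]
Op 5: note_on(78): all voices busy, STEAL voice 1 (pitch 69, oldest) -> assign | voices=[72 78 63]
Op 6: note_on(60): all voices busy, STEAL voice 2 (pitch 63, oldest) -> assign | voices=[72 78 60]
Op 7: note_on(77): all voices busy, STEAL voice 0 (pitch 72, oldest) -> assign | voices=[77 78 60]
Op 8: note_on(66): all voices busy, STEAL voice 1 (pitch 78, oldest) -> assign | voices=[77 66 60]
Op 9: note_off(60): free voice 2 | voices=[77 66 -]

Answer: 86 69 63 72 78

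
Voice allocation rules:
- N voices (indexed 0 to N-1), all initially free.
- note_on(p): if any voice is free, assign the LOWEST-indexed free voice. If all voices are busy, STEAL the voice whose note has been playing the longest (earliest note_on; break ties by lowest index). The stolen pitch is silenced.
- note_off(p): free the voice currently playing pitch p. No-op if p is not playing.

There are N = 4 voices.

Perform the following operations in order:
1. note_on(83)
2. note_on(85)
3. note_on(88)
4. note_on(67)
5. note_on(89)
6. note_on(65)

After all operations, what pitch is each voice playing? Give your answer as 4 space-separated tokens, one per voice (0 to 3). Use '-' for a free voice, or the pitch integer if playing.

Op 1: note_on(83): voice 0 is free -> assigned | voices=[83 - - -]
Op 2: note_on(85): voice 1 is free -> assigned | voices=[83 85 - -]
Op 3: note_on(88): voice 2 is free -> assigned | voices=[83 85 88 -]
Op 4: note_on(67): voice 3 is free -> assigned | voices=[83 85 88 67]
Op 5: note_on(89): all voices busy, STEAL voice 0 (pitch 83, oldest) -> assign | voices=[89 85 88 67]
Op 6: note_on(65): all voices busy, STEAL voice 1 (pitch 85, oldest) -> assign | voices=[89 65 88 67]

Answer: 89 65 88 67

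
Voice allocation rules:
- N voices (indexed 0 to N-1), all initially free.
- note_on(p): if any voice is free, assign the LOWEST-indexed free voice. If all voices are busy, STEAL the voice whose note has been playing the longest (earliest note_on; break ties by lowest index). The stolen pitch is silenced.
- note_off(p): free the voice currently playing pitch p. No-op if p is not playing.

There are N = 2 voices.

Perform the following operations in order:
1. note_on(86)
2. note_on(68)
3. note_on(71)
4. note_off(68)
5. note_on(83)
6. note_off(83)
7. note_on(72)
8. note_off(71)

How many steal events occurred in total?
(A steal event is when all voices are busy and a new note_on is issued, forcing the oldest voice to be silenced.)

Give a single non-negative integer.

Op 1: note_on(86): voice 0 is free -> assigned | voices=[86 -]
Op 2: note_on(68): voice 1 is free -> assigned | voices=[86 68]
Op 3: note_on(71): all voices busy, STEAL voice 0 (pitch 86, oldest) -> assign | voices=[71 68]
Op 4: note_off(68): free voice 1 | voices=[71 -]
Op 5: note_on(83): voice 1 is free -> assigned | voices=[71 83]
Op 6: note_off(83): free voice 1 | voices=[71 -]
Op 7: note_on(72): voice 1 is free -> assigned | voices=[71 72]
Op 8: note_off(71): free voice 0 | voices=[- 72]

Answer: 1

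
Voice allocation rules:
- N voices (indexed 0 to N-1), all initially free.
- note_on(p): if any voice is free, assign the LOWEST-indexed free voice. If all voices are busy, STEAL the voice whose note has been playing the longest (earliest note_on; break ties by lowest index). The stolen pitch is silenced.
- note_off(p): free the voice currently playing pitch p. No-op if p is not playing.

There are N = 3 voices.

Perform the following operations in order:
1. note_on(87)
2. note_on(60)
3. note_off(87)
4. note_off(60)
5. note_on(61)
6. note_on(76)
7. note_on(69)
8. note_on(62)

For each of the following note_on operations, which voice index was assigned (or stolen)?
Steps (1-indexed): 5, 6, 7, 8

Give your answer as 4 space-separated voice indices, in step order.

Answer: 0 1 2 0

Derivation:
Op 1: note_on(87): voice 0 is free -> assigned | voices=[87 - -]
Op 2: note_on(60): voice 1 is free -> assigned | voices=[87 60 -]
Op 3: note_off(87): free voice 0 | voices=[- 60 -]
Op 4: note_off(60): free voice 1 | voices=[- - -]
Op 5: note_on(61): voice 0 is free -> assigned | voices=[61 - -]
Op 6: note_on(76): voice 1 is free -> assigned | voices=[61 76 -]
Op 7: note_on(69): voice 2 is free -> assigned | voices=[61 76 69]
Op 8: note_on(62): all voices busy, STEAL voice 0 (pitch 61, oldest) -> assign | voices=[62 76 69]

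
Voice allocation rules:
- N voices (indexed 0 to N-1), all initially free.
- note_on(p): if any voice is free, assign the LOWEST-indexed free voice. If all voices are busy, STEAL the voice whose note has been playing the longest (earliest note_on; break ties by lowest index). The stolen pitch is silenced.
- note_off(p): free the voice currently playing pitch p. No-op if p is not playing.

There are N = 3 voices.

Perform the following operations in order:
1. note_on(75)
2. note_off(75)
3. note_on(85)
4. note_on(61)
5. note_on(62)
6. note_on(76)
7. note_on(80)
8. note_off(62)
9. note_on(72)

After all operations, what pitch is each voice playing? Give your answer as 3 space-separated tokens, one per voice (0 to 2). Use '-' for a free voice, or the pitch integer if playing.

Op 1: note_on(75): voice 0 is free -> assigned | voices=[75 - -]
Op 2: note_off(75): free voice 0 | voices=[- - -]
Op 3: note_on(85): voice 0 is free -> assigned | voices=[85 - -]
Op 4: note_on(61): voice 1 is free -> assigned | voices=[85 61 -]
Op 5: note_on(62): voice 2 is free -> assigned | voices=[85 61 62]
Op 6: note_on(76): all voices busy, STEAL voice 0 (pitch 85, oldest) -> assign | voices=[76 61 62]
Op 7: note_on(80): all voices busy, STEAL voice 1 (pitch 61, oldest) -> assign | voices=[76 80 62]
Op 8: note_off(62): free voice 2 | voices=[76 80 -]
Op 9: note_on(72): voice 2 is free -> assigned | voices=[76 80 72]

Answer: 76 80 72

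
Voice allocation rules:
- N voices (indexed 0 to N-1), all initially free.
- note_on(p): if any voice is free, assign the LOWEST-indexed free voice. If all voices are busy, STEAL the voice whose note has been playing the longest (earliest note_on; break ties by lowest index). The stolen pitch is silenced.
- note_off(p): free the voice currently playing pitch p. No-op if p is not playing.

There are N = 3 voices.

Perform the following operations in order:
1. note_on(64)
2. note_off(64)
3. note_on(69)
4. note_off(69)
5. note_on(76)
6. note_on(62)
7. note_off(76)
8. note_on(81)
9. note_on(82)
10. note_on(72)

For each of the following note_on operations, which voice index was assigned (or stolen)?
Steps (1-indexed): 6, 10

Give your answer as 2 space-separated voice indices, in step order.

Answer: 1 1

Derivation:
Op 1: note_on(64): voice 0 is free -> assigned | voices=[64 - -]
Op 2: note_off(64): free voice 0 | voices=[- - -]
Op 3: note_on(69): voice 0 is free -> assigned | voices=[69 - -]
Op 4: note_off(69): free voice 0 | voices=[- - -]
Op 5: note_on(76): voice 0 is free -> assigned | voices=[76 - -]
Op 6: note_on(62): voice 1 is free -> assigned | voices=[76 62 -]
Op 7: note_off(76): free voice 0 | voices=[- 62 -]
Op 8: note_on(81): voice 0 is free -> assigned | voices=[81 62 -]
Op 9: note_on(82): voice 2 is free -> assigned | voices=[81 62 82]
Op 10: note_on(72): all voices busy, STEAL voice 1 (pitch 62, oldest) -> assign | voices=[81 72 82]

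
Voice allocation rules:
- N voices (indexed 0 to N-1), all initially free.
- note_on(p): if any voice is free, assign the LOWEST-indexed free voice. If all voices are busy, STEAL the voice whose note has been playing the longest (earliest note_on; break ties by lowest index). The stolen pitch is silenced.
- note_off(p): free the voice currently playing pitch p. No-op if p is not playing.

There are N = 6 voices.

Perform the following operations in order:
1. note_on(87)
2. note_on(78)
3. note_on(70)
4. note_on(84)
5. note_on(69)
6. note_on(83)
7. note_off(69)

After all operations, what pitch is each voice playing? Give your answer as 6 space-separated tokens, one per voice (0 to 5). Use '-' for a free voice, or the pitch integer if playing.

Op 1: note_on(87): voice 0 is free -> assigned | voices=[87 - - - - -]
Op 2: note_on(78): voice 1 is free -> assigned | voices=[87 78 - - - -]
Op 3: note_on(70): voice 2 is free -> assigned | voices=[87 78 70 - - -]
Op 4: note_on(84): voice 3 is free -> assigned | voices=[87 78 70 84 - -]
Op 5: note_on(69): voice 4 is free -> assigned | voices=[87 78 70 84 69 -]
Op 6: note_on(83): voice 5 is free -> assigned | voices=[87 78 70 84 69 83]
Op 7: note_off(69): free voice 4 | voices=[87 78 70 84 - 83]

Answer: 87 78 70 84 - 83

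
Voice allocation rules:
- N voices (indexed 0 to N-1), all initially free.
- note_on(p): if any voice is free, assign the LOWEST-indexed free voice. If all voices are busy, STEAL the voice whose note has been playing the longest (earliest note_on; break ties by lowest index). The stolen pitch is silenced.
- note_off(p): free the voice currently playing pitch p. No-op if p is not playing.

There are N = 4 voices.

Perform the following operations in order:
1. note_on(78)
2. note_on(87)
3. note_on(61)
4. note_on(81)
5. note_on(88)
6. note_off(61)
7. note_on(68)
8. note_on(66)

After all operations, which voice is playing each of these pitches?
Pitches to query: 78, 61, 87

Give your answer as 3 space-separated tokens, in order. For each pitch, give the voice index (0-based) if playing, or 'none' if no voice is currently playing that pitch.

Answer: none none none

Derivation:
Op 1: note_on(78): voice 0 is free -> assigned | voices=[78 - - -]
Op 2: note_on(87): voice 1 is free -> assigned | voices=[78 87 - -]
Op 3: note_on(61): voice 2 is free -> assigned | voices=[78 87 61 -]
Op 4: note_on(81): voice 3 is free -> assigned | voices=[78 87 61 81]
Op 5: note_on(88): all voices busy, STEAL voice 0 (pitch 78, oldest) -> assign | voices=[88 87 61 81]
Op 6: note_off(61): free voice 2 | voices=[88 87 - 81]
Op 7: note_on(68): voice 2 is free -> assigned | voices=[88 87 68 81]
Op 8: note_on(66): all voices busy, STEAL voice 1 (pitch 87, oldest) -> assign | voices=[88 66 68 81]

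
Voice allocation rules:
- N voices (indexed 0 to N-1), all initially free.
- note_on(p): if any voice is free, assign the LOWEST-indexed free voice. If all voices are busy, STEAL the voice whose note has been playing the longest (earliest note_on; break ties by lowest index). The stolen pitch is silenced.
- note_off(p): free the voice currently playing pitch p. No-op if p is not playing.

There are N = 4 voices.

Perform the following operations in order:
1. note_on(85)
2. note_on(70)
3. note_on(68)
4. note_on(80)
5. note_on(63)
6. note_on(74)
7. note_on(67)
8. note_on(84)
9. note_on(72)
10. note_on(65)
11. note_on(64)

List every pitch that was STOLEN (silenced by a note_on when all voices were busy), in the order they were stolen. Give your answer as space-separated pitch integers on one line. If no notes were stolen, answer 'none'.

Op 1: note_on(85): voice 0 is free -> assigned | voices=[85 - - -]
Op 2: note_on(70): voice 1 is free -> assigned | voices=[85 70 - -]
Op 3: note_on(68): voice 2 is free -> assigned | voices=[85 70 68 -]
Op 4: note_on(80): voice 3 is free -> assigned | voices=[85 70 68 80]
Op 5: note_on(63): all voices busy, STEAL voice 0 (pitch 85, oldest) -> assign | voices=[63 70 68 80]
Op 6: note_on(74): all voices busy, STEAL voice 1 (pitch 70, oldest) -> assign | voices=[63 74 68 80]
Op 7: note_on(67): all voices busy, STEAL voice 2 (pitch 68, oldest) -> assign | voices=[63 74 67 80]
Op 8: note_on(84): all voices busy, STEAL voice 3 (pitch 80, oldest) -> assign | voices=[63 74 67 84]
Op 9: note_on(72): all voices busy, STEAL voice 0 (pitch 63, oldest) -> assign | voices=[72 74 67 84]
Op 10: note_on(65): all voices busy, STEAL voice 1 (pitch 74, oldest) -> assign | voices=[72 65 67 84]
Op 11: note_on(64): all voices busy, STEAL voice 2 (pitch 67, oldest) -> assign | voices=[72 65 64 84]

Answer: 85 70 68 80 63 74 67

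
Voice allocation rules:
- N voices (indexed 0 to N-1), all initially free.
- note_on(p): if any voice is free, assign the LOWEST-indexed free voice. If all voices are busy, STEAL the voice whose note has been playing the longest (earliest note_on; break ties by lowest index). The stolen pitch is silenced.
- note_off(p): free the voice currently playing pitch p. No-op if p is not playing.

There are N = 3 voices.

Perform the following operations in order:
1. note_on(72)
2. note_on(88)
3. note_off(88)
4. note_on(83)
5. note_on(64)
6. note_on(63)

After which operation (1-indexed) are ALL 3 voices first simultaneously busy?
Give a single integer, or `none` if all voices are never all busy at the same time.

Answer: 5

Derivation:
Op 1: note_on(72): voice 0 is free -> assigned | voices=[72 - -]
Op 2: note_on(88): voice 1 is free -> assigned | voices=[72 88 -]
Op 3: note_off(88): free voice 1 | voices=[72 - -]
Op 4: note_on(83): voice 1 is free -> assigned | voices=[72 83 -]
Op 5: note_on(64): voice 2 is free -> assigned | voices=[72 83 64]
Op 6: note_on(63): all voices busy, STEAL voice 0 (pitch 72, oldest) -> assign | voices=[63 83 64]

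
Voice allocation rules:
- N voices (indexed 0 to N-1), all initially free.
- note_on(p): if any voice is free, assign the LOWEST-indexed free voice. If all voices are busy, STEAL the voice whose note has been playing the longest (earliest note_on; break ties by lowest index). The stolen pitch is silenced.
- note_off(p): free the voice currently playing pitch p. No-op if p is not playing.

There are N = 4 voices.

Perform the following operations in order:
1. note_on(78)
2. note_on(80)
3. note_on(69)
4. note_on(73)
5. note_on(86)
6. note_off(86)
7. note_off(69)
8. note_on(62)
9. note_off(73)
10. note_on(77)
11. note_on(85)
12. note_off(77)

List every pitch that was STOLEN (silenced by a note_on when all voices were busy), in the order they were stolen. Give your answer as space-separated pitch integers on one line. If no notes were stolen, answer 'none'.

Answer: 78

Derivation:
Op 1: note_on(78): voice 0 is free -> assigned | voices=[78 - - -]
Op 2: note_on(80): voice 1 is free -> assigned | voices=[78 80 - -]
Op 3: note_on(69): voice 2 is free -> assigned | voices=[78 80 69 -]
Op 4: note_on(73): voice 3 is free -> assigned | voices=[78 80 69 73]
Op 5: note_on(86): all voices busy, STEAL voice 0 (pitch 78, oldest) -> assign | voices=[86 80 69 73]
Op 6: note_off(86): free voice 0 | voices=[- 80 69 73]
Op 7: note_off(69): free voice 2 | voices=[- 80 - 73]
Op 8: note_on(62): voice 0 is free -> assigned | voices=[62 80 - 73]
Op 9: note_off(73): free voice 3 | voices=[62 80 - -]
Op 10: note_on(77): voice 2 is free -> assigned | voices=[62 80 77 -]
Op 11: note_on(85): voice 3 is free -> assigned | voices=[62 80 77 85]
Op 12: note_off(77): free voice 2 | voices=[62 80 - 85]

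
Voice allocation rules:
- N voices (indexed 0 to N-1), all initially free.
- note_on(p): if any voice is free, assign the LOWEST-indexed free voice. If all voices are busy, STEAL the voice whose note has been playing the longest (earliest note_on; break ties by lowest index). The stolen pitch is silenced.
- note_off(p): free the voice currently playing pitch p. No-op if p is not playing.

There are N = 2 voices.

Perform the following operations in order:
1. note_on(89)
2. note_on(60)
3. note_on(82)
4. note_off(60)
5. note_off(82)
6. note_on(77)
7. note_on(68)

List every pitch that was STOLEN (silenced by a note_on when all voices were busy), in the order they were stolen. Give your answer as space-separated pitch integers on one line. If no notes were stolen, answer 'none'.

Answer: 89

Derivation:
Op 1: note_on(89): voice 0 is free -> assigned | voices=[89 -]
Op 2: note_on(60): voice 1 is free -> assigned | voices=[89 60]
Op 3: note_on(82): all voices busy, STEAL voice 0 (pitch 89, oldest) -> assign | voices=[82 60]
Op 4: note_off(60): free voice 1 | voices=[82 -]
Op 5: note_off(82): free voice 0 | voices=[- -]
Op 6: note_on(77): voice 0 is free -> assigned | voices=[77 -]
Op 7: note_on(68): voice 1 is free -> assigned | voices=[77 68]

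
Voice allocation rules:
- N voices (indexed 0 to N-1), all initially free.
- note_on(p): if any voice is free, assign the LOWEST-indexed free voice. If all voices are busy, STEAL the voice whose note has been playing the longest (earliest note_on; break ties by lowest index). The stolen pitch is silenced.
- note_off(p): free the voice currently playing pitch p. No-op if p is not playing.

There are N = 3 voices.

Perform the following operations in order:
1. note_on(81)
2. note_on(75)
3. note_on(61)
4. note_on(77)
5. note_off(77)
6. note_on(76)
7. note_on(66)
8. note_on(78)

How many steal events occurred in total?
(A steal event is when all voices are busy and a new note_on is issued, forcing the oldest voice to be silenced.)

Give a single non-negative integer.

Answer: 3

Derivation:
Op 1: note_on(81): voice 0 is free -> assigned | voices=[81 - -]
Op 2: note_on(75): voice 1 is free -> assigned | voices=[81 75 -]
Op 3: note_on(61): voice 2 is free -> assigned | voices=[81 75 61]
Op 4: note_on(77): all voices busy, STEAL voice 0 (pitch 81, oldest) -> assign | voices=[77 75 61]
Op 5: note_off(77): free voice 0 | voices=[- 75 61]
Op 6: note_on(76): voice 0 is free -> assigned | voices=[76 75 61]
Op 7: note_on(66): all voices busy, STEAL voice 1 (pitch 75, oldest) -> assign | voices=[76 66 61]
Op 8: note_on(78): all voices busy, STEAL voice 2 (pitch 61, oldest) -> assign | voices=[76 66 78]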